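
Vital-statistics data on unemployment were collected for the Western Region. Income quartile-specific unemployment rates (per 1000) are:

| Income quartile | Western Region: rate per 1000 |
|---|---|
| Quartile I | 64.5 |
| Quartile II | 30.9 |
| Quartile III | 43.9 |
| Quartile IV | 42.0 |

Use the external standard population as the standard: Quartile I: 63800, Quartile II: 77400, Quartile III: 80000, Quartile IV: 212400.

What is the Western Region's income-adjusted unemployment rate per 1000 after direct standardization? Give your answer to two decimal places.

43.68

Standard total = 433600; weights = 0.1471, 0.1785, 0.1845, 0.4899.
Standardized rate: 0.1471×64.5 + 0.1785×30.9 + 0.1845×43.9 + 0.4899×42.0 = 43.6798 per 1000.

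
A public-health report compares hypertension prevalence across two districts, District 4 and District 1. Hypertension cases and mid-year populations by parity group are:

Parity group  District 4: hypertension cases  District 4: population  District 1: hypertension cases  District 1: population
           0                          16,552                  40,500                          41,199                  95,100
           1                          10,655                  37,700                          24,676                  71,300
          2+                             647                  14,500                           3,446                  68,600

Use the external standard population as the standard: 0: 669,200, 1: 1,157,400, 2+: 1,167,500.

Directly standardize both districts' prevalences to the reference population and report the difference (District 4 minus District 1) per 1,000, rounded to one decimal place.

Parity-specific rates per 1,000 for District 4: 408.691, 282.626, 44.621.
For District 1: 433.218, 346.087, 50.233.
Standard total = 2,994,100; weights = 0.2235, 0.3866, 0.3899.
District 4: 0.2235×408.691 + 0.3866×282.626 + 0.3899×44.621 = 217.9961 per 1,000.
District 1: 0.2235×433.218 + 0.3866×346.087 + 0.3899×50.233 = 250.1979 per 1,000.
Difference = 217.9961 − 250.1979 = -32.2018.

-32.2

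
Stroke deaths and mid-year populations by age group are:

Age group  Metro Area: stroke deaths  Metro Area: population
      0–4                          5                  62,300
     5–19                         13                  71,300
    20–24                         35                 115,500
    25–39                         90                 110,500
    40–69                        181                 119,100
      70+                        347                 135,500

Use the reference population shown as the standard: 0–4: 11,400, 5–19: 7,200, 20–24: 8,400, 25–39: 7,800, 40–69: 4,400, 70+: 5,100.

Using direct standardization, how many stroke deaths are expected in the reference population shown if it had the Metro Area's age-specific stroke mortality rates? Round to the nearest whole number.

Age-specific rates per 100,000 for the Metro Area: 8.03, 18.23, 30.30, 81.45, 151.97, 256.09.
Expected stroke deaths = Σ (standard pop × age-specific rate ÷ 100,000)
= 11,400×8.03/100,000 + 7,200×18.23/100,000 + 8,400×30.30/100,000 + 7,800×81.45/100,000 + 4,400×151.97/100,000 + 5,100×256.09/100,000
= 0.91 + 1.31 + 2.55 + 6.35 + 6.69 + 13.06 = 30.87.

31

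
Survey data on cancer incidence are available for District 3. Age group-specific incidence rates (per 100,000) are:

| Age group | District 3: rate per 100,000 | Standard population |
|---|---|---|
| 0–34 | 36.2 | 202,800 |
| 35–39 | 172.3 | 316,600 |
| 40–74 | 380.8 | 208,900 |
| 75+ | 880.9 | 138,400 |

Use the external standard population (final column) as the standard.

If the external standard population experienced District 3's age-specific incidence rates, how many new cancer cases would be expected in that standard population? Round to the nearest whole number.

Expected new cancer cases = Σ (standard pop × age-specific rate ÷ 100,000)
= 202,800×36.2/100,000 + 316,600×172.3/100,000 + 208,900×380.8/100,000 + 138,400×880.9/100,000
= 73.41 + 545.50 + 795.49 + 1219.17 = 2633.57.

2634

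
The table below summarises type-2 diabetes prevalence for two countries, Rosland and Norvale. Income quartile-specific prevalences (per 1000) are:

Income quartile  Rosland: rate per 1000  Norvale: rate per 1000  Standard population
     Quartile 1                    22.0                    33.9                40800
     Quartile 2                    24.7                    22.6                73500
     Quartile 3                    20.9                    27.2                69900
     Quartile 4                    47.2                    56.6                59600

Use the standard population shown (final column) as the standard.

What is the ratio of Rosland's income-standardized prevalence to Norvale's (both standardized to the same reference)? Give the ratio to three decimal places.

0.840

Standard total = 243800; weights = 0.1674, 0.3015, 0.2867, 0.2445.
Rosland: 0.1674×22.0 + 0.3015×24.7 + 0.2867×20.9 + 0.2445×47.2 = 28.6591 per 1000.
Norvale: 0.1674×33.9 + 0.3015×22.6 + 0.2867×27.2 + 0.2445×56.6 = 34.1217 per 1000.
Ratio = 28.6591 ÷ 34.1217 = 0.83991.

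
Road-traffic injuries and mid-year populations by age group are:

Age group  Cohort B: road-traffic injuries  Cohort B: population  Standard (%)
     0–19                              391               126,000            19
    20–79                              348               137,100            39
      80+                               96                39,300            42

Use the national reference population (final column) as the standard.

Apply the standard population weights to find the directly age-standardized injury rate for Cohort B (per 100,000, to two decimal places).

Age-specific rates per 100,000 for Cohort B: 310.32, 253.83, 244.27.
Standard weights: 0.19, 0.39, 0.42.
Standardized rate: 0.1900×310.32 + 0.3900×253.83 + 0.4200×244.27 = 260.5492 per 100,000.

260.55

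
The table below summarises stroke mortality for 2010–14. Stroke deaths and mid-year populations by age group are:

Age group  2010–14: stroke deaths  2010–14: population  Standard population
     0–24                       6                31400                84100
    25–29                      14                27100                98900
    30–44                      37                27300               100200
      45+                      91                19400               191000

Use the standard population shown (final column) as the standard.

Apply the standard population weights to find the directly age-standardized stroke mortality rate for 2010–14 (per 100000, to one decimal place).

231.7

Age-specific rates per 100000 for 2010–14: 19.11, 51.66, 135.53, 469.07.
Standard total = 474200; weights = 0.1774, 0.2086, 0.2113, 0.4028.
Standardized rate: 0.1774×19.11 + 0.2086×51.66 + 0.2113×135.53 + 0.4028×469.07 = 231.7360 per 100000.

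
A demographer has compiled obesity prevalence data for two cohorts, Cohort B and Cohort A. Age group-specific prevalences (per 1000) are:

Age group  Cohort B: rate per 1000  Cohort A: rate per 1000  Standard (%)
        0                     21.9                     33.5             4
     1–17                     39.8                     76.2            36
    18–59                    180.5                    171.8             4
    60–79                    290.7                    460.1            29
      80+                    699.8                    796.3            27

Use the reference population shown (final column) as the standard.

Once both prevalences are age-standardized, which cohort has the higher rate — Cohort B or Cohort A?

Standard weights: 0.04, 0.36, 0.04, 0.29, 0.27.
Cohort B: 0.0400×21.9 + 0.3600×39.8 + 0.0400×180.5 + 0.2900×290.7 + 0.2700×699.8 = 295.6730 per 1000.
Cohort A: 0.0400×33.5 + 0.3600×76.2 + 0.0400×171.8 + 0.2900×460.1 + 0.2700×796.3 = 384.0740 per 1000.

Cohort A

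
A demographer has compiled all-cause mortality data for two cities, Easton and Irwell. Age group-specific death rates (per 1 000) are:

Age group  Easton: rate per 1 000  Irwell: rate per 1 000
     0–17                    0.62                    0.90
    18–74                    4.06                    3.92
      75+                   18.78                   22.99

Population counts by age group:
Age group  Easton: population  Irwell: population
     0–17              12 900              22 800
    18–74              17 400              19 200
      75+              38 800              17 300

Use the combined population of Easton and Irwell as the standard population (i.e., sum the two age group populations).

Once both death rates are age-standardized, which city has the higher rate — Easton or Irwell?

Irwell

Combined standard total = 128 400; weights = 0.2780, 0.2850, 0.4369.
Easton: 0.2780×0.62 + 0.2850×4.06 + 0.4369×18.78 = 9.5350 per 1 000.
Irwell: 0.2780×0.90 + 0.2850×3.92 + 0.4369×22.99 = 11.4123 per 1 000.
The crude rates (11.68 vs 8.32) would put Easton higher, but that reflects its age composition; once standardized to a common age structure, Irwell has the higher underlying rate.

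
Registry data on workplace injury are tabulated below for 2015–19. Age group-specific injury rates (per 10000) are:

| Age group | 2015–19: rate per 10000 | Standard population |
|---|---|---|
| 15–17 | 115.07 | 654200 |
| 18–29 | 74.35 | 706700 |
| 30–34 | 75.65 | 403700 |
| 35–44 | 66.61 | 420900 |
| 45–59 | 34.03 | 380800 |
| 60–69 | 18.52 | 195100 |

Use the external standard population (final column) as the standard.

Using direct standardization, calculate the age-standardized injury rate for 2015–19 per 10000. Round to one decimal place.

Standard total = 2761400; weights = 0.2369, 0.2559, 0.1462, 0.1524, 0.1379, 0.0707.
Standardized rate: 0.2369×115.07 + 0.2559×74.35 + 0.1462×75.65 + 0.1524×66.61 + 0.1379×34.03 + 0.0707×18.52 = 73.5025 per 10000.

73.5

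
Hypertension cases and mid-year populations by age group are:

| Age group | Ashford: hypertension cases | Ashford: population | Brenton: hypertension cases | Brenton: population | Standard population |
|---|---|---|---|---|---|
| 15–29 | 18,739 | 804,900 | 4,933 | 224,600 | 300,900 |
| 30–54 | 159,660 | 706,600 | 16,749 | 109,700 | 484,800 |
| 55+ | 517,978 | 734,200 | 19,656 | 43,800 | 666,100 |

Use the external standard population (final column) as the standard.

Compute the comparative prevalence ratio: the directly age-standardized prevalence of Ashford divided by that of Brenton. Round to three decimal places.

1.545

Age-specific rates per 1,000 for Ashford: 23.281, 225.955, 705.500.
For Brenton: 21.963, 152.680, 448.767.
Standard total = 1,451,800; weights = 0.2073, 0.3339, 0.4588.
Ashford: 0.2073×23.281 + 0.3339×225.955 + 0.4588×705.500 = 403.9688 per 1,000.
Brenton: 0.2073×21.963 + 0.3339×152.680 + 0.4588×448.767 = 261.4354 per 1,000.
Ratio = 403.9688 ÷ 261.4354 = 1.54520.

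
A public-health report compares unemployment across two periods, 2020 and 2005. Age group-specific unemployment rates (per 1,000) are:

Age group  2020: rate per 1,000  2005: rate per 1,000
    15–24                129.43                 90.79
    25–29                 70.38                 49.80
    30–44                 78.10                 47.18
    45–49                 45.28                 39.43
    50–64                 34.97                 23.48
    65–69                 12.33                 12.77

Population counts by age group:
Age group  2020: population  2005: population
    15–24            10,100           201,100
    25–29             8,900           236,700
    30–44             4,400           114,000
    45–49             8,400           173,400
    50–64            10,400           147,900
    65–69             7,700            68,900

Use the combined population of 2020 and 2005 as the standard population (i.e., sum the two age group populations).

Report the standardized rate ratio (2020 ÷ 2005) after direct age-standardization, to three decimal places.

1.404

Combined standard total = 991,900; weights = 0.2129, 0.2476, 0.1194, 0.1833, 0.1596, 0.0772.
2020: 0.2129×129.43 + 0.2476×70.38 + 0.1194×78.10 + 0.1833×45.28 + 0.1596×34.97 + 0.0772×12.33 = 69.1402 per 1,000.
2005: 0.2129×90.79 + 0.2476×49.80 + 0.1194×47.18 + 0.1833×39.43 + 0.1596×23.48 + 0.0772×12.77 = 49.2542 per 1,000.
Ratio = 69.1402 ÷ 49.2542 = 1.40374.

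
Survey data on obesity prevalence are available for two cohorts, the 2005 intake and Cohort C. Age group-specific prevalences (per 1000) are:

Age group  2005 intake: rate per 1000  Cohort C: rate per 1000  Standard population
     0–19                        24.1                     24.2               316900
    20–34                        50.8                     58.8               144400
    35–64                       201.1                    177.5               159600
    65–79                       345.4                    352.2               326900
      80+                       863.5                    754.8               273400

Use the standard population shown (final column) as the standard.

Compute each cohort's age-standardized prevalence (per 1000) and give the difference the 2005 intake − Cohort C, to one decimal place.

Standard total = 1221200; weights = 0.2595, 0.1182, 0.1307, 0.2677, 0.2239.
The 2005 intake: 0.2595×24.1 + 0.1182×50.8 + 0.1307×201.1 + 0.2677×345.4 + 0.2239×863.5 = 324.3208 per 1000.
Cohort C: 0.2595×24.2 + 0.1182×58.8 + 0.1307×177.5 + 0.2677×352.2 + 0.2239×754.8 = 299.6931 per 1000.
Difference = 324.3208 − 299.6931 = 24.6277.

24.6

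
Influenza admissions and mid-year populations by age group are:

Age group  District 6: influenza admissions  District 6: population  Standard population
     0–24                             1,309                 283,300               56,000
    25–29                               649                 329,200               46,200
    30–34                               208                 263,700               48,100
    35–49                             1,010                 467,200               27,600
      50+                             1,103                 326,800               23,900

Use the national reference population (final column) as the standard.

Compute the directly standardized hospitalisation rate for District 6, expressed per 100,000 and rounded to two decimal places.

261.70

Age-specific rates per 100,000 for District 6: 462.05, 197.14, 78.88, 216.18, 337.52.
Standard total = 201,800; weights = 0.2775, 0.2289, 0.2384, 0.1368, 0.1184.
Standardized rate: 0.2775×462.05 + 0.2289×197.14 + 0.2384×78.88 + 0.1368×216.18 + 0.1184×337.52 = 261.6965 per 100,000.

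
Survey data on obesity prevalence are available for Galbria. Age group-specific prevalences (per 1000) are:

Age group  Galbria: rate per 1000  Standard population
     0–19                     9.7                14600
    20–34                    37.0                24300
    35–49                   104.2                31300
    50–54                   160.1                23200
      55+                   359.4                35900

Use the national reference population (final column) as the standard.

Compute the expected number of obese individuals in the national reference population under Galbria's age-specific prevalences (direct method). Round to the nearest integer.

Expected obese individuals = Σ (standard pop × age-specific rate ÷ 1000)
= 14600×9.7/1000 + 24300×37.0/1000 + 31300×104.2/1000 + 23200×160.1/1000 + 35900×359.4/1000
= 141.62 + 899.10 + 3261.46 + 3714.32 + 12902.46 = 20918.96.

20919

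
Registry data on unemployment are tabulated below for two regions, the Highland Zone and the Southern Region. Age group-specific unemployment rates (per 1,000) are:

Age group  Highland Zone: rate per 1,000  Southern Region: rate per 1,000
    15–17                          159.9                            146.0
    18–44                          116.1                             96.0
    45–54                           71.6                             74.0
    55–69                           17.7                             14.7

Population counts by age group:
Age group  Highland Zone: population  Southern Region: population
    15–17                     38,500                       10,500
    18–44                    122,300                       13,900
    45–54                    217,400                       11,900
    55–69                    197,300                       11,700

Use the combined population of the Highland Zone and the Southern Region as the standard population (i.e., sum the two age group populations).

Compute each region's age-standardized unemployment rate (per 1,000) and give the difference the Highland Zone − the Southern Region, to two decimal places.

Combined standard total = 623,500; weights = 0.0786, 0.2184, 0.3678, 0.3352.
The Highland Zone: 0.0786×159.9 + 0.2184×116.1 + 0.3678×71.6 + 0.3352×17.7 = 70.1926 per 1,000.
The Southern Region: 0.0786×146.0 + 0.2184×96.0 + 0.3678×74.0 + 0.3352×14.7 = 64.5865 per 1,000.
Difference = 70.1926 − 64.5865 = 5.6061.

5.61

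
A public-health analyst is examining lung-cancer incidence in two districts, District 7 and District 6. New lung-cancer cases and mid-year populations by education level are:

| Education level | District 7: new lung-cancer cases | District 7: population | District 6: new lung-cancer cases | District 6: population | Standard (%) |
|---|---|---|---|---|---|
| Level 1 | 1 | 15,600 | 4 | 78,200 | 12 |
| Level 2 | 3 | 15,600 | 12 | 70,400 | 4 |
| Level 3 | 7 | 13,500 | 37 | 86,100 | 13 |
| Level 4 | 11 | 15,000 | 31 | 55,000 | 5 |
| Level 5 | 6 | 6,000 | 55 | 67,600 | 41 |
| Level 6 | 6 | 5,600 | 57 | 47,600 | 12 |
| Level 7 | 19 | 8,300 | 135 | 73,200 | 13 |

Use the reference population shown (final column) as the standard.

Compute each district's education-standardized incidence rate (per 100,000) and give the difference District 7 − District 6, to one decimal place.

14.2

Education-specific rates per 100,000 for District 7: 6.41, 19.23, 51.85, 73.33, 100.00, 107.14, 228.92.
For District 6: 5.12, 17.05, 42.97, 56.36, 81.36, 119.75, 184.43.
Standard weights: 0.12, 0.04, 0.13, 0.05, 0.41, 0.12, 0.13.
District 7: 0.1200×6.41 + 0.0400×19.23 + 0.1300×51.85 + 0.0500×73.33 + 0.4100×100.00 + 0.1200×107.14 + 0.1300×228.92 = 95.5620 per 100,000.
District 6: 0.1200×5.12 + 0.0400×17.05 + 0.1300×42.97 + 0.0500×56.36 + 0.4100×81.36 + 0.1200×119.75 + 0.1300×184.43 = 81.4035 per 100,000.
Difference = 95.5620 − 81.4035 = 14.1586.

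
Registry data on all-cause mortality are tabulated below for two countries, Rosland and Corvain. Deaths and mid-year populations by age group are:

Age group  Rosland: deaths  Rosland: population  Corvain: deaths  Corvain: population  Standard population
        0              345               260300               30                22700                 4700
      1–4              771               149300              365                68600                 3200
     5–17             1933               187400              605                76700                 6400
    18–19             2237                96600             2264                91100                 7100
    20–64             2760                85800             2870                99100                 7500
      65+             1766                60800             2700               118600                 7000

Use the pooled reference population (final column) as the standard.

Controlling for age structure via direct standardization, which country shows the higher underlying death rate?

Rosland

Age-specific rates per 1000 for Rosland: 1.325, 5.164, 10.315, 23.157, 32.168, 29.046.
For Corvain: 1.322, 5.321, 7.888, 24.852, 28.961, 22.766.
Standard total = 35900; weights = 0.1309, 0.0891, 0.1783, 0.1978, 0.2089, 0.1950.
Rosland: 0.1309×1.325 + 0.0891×5.164 + 0.1783×10.315 + 0.1978×23.157 + 0.2089×32.168 + 0.1950×29.046 = 19.4364 per 1000.
Corvain: 0.1309×1.322 + 0.0891×5.321 + 0.1783×7.888 + 0.1978×24.852 + 0.2089×28.961 + 0.1950×22.766 = 17.4577 per 1000.
The crude rates (11.68 vs 18.53) would put Corvain higher, but that reflects its age composition; once standardized to a common age structure, Rosland has the higher underlying rate.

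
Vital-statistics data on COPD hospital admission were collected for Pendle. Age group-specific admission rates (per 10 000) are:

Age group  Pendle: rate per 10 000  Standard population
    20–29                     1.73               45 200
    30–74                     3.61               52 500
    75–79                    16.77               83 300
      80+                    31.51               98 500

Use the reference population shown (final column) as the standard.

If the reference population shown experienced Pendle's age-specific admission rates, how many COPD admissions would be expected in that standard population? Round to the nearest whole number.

477

Expected COPD admissions = Σ (standard pop × age-specific rate ÷ 10 000)
= 45 200×1.73/10 000 + 52 500×3.61/10 000 + 83 300×16.77/10 000 + 98 500×31.51/10 000
= 7.82 + 18.95 + 139.69 + 310.37 = 476.84.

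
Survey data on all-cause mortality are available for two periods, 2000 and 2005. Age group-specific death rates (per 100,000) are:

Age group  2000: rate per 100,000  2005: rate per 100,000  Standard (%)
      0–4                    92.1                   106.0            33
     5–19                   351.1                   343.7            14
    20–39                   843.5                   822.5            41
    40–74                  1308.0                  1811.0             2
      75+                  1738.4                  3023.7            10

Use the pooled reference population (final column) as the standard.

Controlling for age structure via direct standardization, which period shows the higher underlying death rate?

Standard weights: 0.33, 0.14, 0.41, 0.02, 0.10.
2000: 0.3300×92.1 + 0.1400×351.1 + 0.4100×843.5 + 0.0200×1308.0 + 0.1000×1738.4 = 625.3820 per 100,000.
2005: 0.3300×106.0 + 0.1400×343.7 + 0.4100×822.5 + 0.0200×1811.0 + 0.1000×3023.7 = 758.9130 per 100,000.

2005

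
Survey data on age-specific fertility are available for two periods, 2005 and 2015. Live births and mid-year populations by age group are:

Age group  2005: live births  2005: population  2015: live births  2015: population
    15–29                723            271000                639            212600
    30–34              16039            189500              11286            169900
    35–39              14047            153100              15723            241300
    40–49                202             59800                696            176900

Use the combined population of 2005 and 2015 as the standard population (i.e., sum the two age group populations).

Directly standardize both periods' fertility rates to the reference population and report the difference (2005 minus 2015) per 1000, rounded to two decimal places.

11.35

Age-specific rates per 1000 for 2005: 2.668, 84.639, 91.750, 3.378.
For 2015: 3.006, 66.427, 65.160, 3.934.
Combined standard total = 1474100; weights = 0.3281, 0.2438, 0.2676, 0.1606.
2005: 0.3281×2.668 + 0.2438×84.639 + 0.2676×91.750 + 0.1606×3.378 = 46.6015 per 1000.
2015: 0.3281×3.006 + 0.2438×66.427 + 0.2676×65.160 + 0.1606×3.934 = 35.2471 per 1000.
Difference = 46.6015 − 35.2471 = 11.3544.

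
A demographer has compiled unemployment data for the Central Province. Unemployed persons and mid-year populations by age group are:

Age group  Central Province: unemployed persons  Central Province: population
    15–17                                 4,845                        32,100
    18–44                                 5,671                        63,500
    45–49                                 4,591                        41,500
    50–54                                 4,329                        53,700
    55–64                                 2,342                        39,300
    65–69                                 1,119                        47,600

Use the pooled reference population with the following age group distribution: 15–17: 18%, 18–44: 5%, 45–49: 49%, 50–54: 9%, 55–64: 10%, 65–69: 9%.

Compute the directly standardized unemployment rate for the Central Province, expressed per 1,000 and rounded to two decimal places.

101.17

Age-specific rates per 1,000 for the Central Province: 150.935, 89.307, 110.627, 80.615, 59.593, 23.508.
Standard weights: 0.18, 0.05, 0.49, 0.09, 0.10, 0.09.
Standardized rate: 0.1800×150.935 + 0.0500×89.307 + 0.4900×110.627 + 0.0900×80.615 + 0.1000×59.593 + 0.0900×23.508 = 101.1709 per 1,000.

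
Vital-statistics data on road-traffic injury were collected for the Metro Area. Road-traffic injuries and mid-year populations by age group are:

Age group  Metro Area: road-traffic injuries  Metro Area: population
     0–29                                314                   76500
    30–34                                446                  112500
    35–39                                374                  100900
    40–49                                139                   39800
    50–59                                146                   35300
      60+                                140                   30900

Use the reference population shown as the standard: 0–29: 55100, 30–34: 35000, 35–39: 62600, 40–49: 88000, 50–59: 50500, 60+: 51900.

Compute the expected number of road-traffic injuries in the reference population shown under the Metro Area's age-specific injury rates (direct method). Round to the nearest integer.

Age-specific rates per 100000 for the Metro Area: 410.46, 396.44, 370.66, 349.25, 413.60, 453.07.
Expected road-traffic injuries = Σ (standard pop × age-specific rate ÷ 100000)
= 55100×410.46/100000 + 35000×396.44/100000 + 62600×370.66/100000 + 88000×349.25/100000 + 50500×413.60/100000 + 51900×453.07/100000
= 226.16 + 138.76 + 232.04 + 307.34 + 208.87 + 235.15 = 1348.30.

1348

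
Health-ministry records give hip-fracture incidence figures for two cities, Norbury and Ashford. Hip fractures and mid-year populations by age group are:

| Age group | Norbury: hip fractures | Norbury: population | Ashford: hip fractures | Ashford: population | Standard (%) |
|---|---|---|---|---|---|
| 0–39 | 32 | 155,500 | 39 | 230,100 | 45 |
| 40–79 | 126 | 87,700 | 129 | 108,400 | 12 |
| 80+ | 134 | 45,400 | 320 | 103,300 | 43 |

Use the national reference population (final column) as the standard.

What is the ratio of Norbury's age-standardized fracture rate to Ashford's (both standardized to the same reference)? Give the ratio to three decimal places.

0.989

Age-specific rates per 100,000 for Norbury: 20.58, 143.67, 295.15.
For Ashford: 16.95, 119.00, 309.78.
Standard weights: 0.45, 0.12, 0.43.
Norbury: 0.4500×20.58 + 0.1200×143.67 + 0.4300×295.15 = 153.4173 per 100,000.
Ashford: 0.4500×16.95 + 0.1200×119.00 + 0.4300×309.78 = 155.1118 per 100,000.
Ratio = 153.4173 ÷ 155.1118 = 0.98908.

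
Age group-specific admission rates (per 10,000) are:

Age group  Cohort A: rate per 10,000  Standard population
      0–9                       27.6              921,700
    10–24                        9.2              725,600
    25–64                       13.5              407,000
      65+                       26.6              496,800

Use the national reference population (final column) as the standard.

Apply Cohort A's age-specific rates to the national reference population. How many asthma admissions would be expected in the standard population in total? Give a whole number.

5082

Expected asthma admissions = Σ (standard pop × age-specific rate ÷ 10,000)
= 921,700×27.6/10,000 + 725,600×9.2/10,000 + 407,000×13.5/10,000 + 496,800×26.6/10,000
= 2543.89 + 667.55 + 549.45 + 1321.49 = 5082.38.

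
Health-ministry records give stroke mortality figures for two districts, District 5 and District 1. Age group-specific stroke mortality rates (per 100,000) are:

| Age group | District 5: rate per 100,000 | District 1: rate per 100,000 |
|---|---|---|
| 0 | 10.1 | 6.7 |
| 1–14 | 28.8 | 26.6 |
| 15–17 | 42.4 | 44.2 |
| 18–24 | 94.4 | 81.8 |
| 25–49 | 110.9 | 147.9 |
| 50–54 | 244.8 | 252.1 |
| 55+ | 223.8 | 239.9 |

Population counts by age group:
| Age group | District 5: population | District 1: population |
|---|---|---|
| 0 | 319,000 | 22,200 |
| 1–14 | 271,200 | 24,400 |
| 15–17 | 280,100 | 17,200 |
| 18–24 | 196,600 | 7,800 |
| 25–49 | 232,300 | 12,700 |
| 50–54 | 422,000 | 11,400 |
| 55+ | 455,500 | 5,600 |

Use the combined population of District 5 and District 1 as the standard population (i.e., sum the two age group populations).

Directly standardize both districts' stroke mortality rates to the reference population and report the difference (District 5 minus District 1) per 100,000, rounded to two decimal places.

Combined standard total = 2,278,000; weights = 0.1498, 0.1298, 0.1305, 0.0897, 0.1076, 0.1903, 0.2024.
District 5: 0.1498×10.1 + 0.1298×28.8 + 0.1305×42.4 + 0.0897×94.4 + 0.1076×110.9 + 0.1903×244.8 + 0.2024×223.8 = 123.0559 per 100,000.
District 1: 0.1498×6.7 + 0.1298×26.6 + 0.1305×44.2 + 0.0897×81.8 + 0.1076×147.9 + 0.1903×252.1 + 0.2024×239.9 = 129.9926 per 100,000.
Difference = 123.0559 − 129.9926 = -6.9367.

-6.94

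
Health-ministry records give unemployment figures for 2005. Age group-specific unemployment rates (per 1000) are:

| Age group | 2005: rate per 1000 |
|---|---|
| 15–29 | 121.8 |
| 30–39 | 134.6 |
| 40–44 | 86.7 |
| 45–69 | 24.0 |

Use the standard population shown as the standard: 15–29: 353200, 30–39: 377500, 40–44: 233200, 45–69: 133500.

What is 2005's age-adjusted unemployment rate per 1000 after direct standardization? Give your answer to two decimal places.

106.85

Standard total = 1097400; weights = 0.3219, 0.3440, 0.2125, 0.1217.
Standardized rate: 0.3219×121.8 + 0.3440×134.6 + 0.2125×86.7 + 0.1217×24.0 = 106.8468 per 1000.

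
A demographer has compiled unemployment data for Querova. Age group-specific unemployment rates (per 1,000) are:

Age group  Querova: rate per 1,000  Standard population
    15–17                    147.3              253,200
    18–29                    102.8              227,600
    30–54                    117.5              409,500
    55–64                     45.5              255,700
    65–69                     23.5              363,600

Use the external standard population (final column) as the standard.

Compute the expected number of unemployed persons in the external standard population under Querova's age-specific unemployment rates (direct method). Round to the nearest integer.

128989

Expected unemployed persons = Σ (standard pop × age-specific rate ÷ 1,000)
= 253,200×147.3/1,000 + 227,600×102.8/1,000 + 409,500×117.5/1,000 + 255,700×45.5/1,000 + 363,600×23.5/1,000
= 37296.36 + 23397.28 + 48116.25 + 11634.35 + 8544.60 = 128988.84.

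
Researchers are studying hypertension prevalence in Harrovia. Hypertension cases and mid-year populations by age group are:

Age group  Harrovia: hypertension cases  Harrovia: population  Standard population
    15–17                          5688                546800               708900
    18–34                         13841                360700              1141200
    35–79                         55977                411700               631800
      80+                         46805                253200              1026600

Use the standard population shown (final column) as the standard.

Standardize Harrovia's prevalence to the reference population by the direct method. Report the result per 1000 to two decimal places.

Age-specific rates per 1000 for Harrovia: 10.402, 38.373, 135.966, 184.854.
Standard total = 3508500; weights = 0.2021, 0.3253, 0.1801, 0.2926.
Standardized rate: 0.2021×10.402 + 0.3253×38.373 + 0.1801×135.966 + 0.2926×184.854 = 93.1563 per 1000.

93.16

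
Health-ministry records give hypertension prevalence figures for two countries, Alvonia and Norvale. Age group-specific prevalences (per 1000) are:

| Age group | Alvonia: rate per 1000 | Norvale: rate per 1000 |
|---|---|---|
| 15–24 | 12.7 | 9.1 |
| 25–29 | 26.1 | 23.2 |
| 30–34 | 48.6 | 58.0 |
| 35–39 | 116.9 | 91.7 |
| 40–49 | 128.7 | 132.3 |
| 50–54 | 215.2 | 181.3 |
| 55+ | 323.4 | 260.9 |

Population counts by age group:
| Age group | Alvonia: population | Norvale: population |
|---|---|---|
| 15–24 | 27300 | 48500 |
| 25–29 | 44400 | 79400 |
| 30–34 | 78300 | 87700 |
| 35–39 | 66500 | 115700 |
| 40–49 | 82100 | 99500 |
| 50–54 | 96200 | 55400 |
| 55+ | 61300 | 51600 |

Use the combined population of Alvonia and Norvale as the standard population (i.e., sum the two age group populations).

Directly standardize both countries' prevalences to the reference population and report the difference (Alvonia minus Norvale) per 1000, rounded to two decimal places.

Combined standard total = 993900; weights = 0.0763, 0.1246, 0.1670, 0.1833, 0.1827, 0.1525, 0.1136.
Alvonia: 0.0763×12.7 + 0.1246×26.1 + 0.1670×48.6 + 0.1833×116.9 + 0.1827×128.7 + 0.1525×215.2 + 0.1136×323.4 = 126.8425 per 1000.
Norvale: 0.0763×9.1 + 0.1246×23.2 + 0.1670×58.0 + 0.1833×91.7 + 0.1827×132.3 + 0.1525×181.3 + 0.1136×260.9 = 111.5445 per 1000.
Difference = 126.8425 − 111.5445 = 15.2980.

15.30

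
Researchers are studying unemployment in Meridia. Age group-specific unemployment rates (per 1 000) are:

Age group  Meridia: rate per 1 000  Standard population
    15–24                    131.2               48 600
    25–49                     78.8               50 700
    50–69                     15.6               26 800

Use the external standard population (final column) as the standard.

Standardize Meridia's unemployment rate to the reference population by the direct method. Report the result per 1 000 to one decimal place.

Standard total = 126 100; weights = 0.3854, 0.4021, 0.2125.
Standardized rate: 0.3854×131.2 + 0.4021×78.8 + 0.2125×15.6 = 85.5635 per 1 000.

85.6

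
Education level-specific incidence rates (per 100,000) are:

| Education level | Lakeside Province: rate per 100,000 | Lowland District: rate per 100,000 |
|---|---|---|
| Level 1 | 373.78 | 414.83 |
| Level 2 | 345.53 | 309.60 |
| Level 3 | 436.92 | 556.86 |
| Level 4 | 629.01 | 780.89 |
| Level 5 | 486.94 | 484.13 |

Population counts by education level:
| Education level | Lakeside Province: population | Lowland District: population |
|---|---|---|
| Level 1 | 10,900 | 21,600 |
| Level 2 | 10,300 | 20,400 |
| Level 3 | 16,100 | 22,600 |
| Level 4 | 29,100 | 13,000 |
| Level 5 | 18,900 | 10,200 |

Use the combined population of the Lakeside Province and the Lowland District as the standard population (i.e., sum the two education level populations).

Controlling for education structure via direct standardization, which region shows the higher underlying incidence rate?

Combined standard total = 173,100; weights = 0.1878, 0.1774, 0.2236, 0.2432, 0.1681.
The Lakeside Province: 0.1878×373.78 + 0.1774×345.53 + 0.2236×436.92 + 0.2432×629.01 + 0.1681×486.94 = 463.9844 per 100,000.
The Lowland District: 0.1878×414.83 + 0.1774×309.60 + 0.2236×556.86 + 0.2432×780.89 + 0.1681×484.13 = 528.6010 per 100,000.
The crude rates (494.43 vs 489.19) would put the Lakeside Province higher, but that reflects its education composition; once standardized to a common education structure, the Lowland District has the higher underlying rate.

Lowland District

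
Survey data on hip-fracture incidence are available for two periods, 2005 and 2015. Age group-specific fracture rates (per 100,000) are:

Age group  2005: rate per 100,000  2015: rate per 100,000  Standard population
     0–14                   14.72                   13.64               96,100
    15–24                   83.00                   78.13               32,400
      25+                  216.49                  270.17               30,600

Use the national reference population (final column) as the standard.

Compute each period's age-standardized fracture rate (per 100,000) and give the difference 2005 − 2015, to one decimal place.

-8.7

Standard total = 159,100; weights = 0.6040, 0.2036, 0.1923.
2005: 0.6040×14.72 + 0.2036×83.00 + 0.1923×216.49 = 67.4317 per 100,000.
2015: 0.6040×13.64 + 0.2036×78.13 + 0.1923×270.17 = 76.1120 per 100,000.
Difference = 67.4317 − 76.1120 = -8.6803.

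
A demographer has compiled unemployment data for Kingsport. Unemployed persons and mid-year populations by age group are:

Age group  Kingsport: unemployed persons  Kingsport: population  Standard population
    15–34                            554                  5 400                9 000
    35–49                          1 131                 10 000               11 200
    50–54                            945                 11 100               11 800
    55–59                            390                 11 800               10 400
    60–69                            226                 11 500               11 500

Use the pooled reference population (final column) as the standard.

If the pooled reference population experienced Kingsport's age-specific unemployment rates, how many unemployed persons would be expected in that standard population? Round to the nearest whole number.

Age-specific rates per 1 000 for Kingsport: 102.593, 113.100, 85.135, 33.051, 19.652.
Expected unemployed persons = Σ (standard pop × age-specific rate ÷ 1 000)
= 9 000×102.593/1 000 + 11 200×113.100/1 000 + 11 800×85.135/1 000 + 10 400×33.051/1 000 + 11 500×19.652/1 000
= 923.33 + 1266.72 + 1004.59 + 343.73 + 226.00 = 3764.38.

3764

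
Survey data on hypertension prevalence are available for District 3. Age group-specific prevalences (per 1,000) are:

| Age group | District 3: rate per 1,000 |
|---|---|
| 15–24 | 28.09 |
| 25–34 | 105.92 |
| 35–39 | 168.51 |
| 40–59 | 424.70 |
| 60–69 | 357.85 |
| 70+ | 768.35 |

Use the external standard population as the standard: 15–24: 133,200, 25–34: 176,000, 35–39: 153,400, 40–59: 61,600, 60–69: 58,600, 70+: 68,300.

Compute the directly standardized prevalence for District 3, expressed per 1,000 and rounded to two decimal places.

227.07

Standard total = 651,100; weights = 0.2046, 0.2703, 0.2356, 0.0946, 0.0900, 0.1049.
Standardized rate: 0.2046×28.09 + 0.2703×105.92 + 0.2356×168.51 + 0.0946×424.70 + 0.0900×357.85 + 0.1049×768.35 = 227.0662 per 1,000.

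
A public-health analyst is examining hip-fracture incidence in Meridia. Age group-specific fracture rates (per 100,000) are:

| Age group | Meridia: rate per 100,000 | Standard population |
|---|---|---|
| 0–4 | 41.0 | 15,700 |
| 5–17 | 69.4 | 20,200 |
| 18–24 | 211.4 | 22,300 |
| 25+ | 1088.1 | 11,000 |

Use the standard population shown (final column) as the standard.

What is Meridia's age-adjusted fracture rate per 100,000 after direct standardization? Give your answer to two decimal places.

Standard total = 69,200; weights = 0.2269, 0.2919, 0.3223, 0.1590.
Standardized rate: 0.2269×41.0 + 0.2919×69.4 + 0.3223×211.4 + 0.1590×1088.1 = 270.6488 per 100,000.

270.65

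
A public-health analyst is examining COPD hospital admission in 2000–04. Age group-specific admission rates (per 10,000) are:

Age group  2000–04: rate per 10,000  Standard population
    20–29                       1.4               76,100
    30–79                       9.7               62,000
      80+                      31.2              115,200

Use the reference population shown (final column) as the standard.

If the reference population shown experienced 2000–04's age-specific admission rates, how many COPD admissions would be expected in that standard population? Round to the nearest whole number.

Expected COPD admissions = Σ (standard pop × age-specific rate ÷ 10,000)
= 76,100×1.4/10,000 + 62,000×9.7/10,000 + 115,200×31.2/10,000
= 10.65 + 60.14 + 359.42 = 430.22.

430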